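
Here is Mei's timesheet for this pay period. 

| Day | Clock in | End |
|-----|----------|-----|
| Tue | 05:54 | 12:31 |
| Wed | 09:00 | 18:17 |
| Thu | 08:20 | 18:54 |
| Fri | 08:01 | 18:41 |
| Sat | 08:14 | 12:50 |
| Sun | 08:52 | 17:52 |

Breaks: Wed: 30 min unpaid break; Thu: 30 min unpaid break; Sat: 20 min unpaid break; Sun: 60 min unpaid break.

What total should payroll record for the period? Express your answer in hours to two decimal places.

48.40 hours

Tue: 05:54–12:31 = 6 h 37 min
Wed: 09:00–18:17 = 9 h 17 min; less 30 min break → 8 h 47 min
Thu: 08:20–18:54 = 10 h 34 min; less 30 min break → 10 h 4 min
Fri: 08:01–18:41 = 10 h 40 min
Sat: 08:14–12:50 = 4 h 36 min; less 20 min break → 4 h 16 min
Sun: 08:52–17:52 = 9 h 0 min; less 60 min break → 8 h 0 min
Total: 6 h 37 min + 8 h 47 min + 10 h 4 min + 10 h 40 min + 4 h 16 min + 8 h 0 min = 48 h 24 min.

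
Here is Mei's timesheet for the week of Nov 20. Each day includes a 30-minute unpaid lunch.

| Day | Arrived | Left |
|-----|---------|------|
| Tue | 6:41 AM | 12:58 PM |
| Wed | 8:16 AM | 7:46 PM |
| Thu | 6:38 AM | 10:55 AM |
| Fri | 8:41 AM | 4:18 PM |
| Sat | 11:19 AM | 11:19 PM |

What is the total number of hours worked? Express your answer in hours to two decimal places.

39.18 hours

Tue: 6:41 AM–12:58 PM = 6 h 17 min; less 30 min break → 5 h 47 min
Wed: 8:16 AM–7:46 PM = 11 h 30 min; less 30 min break → 11 h 0 min
Thu: 6:38 AM–10:55 AM = 4 h 17 min; less 30 min break → 3 h 47 min
Fri: 8:41 AM–4:18 PM = 7 h 37 min; less 30 min break → 7 h 7 min
Sat: 11:19 AM–11:19 PM = 12 h 0 min; less 30 min break → 11 h 30 min
Total: 5 h 47 min + 11 h 0 min + 3 h 47 min + 7 h 7 min + 11 h 30 min = 39 h 11 min.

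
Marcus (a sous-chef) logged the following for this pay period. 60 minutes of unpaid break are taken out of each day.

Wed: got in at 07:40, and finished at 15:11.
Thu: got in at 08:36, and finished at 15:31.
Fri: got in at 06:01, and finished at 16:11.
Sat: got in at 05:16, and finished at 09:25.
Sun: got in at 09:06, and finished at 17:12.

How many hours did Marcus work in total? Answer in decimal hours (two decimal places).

Wed: 07:40–15:11 = 7 h 31 min; less 60 min break → 6 h 31 min
Thu: 08:36–15:31 = 6 h 55 min; less 60 min break → 5 h 55 min
Fri: 06:01–16:11 = 10 h 10 min; less 60 min break → 9 h 10 min
Sat: 05:16–09:25 = 4 h 9 min; less 60 min break → 3 h 9 min
Sun: 09:06–17:12 = 8 h 6 min; less 60 min break → 7 h 6 min
Total: 6 h 31 min + 5 h 55 min + 9 h 10 min + 3 h 9 min + 7 h 6 min = 31 h 51 min.

31.85 hours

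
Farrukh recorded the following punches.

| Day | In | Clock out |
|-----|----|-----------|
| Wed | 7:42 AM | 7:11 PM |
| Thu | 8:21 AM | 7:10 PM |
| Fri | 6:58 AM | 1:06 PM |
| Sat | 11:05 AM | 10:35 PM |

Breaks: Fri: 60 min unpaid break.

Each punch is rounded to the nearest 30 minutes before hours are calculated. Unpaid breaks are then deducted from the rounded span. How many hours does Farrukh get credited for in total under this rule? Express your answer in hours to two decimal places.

38.50 hours

Wed: in 7:42 AM→7:30 AM, out 7:11 PM→7:00 PM; 11 h 30 min
Thu: in 8:21 AM→8:30 AM, out 7:10 PM→7:00 PM; 10 h 30 min
Fri: in 6:58 AM→7:00 AM, out 1:06 PM→1:00 PM; 6 h 0 min − 60 min = 5 h 0 min
Sat: in 11:05 AM→11:00 AM, out 10:35 PM→10:30 PM; 11 h 30 min
Total credited: 38 h 30 min.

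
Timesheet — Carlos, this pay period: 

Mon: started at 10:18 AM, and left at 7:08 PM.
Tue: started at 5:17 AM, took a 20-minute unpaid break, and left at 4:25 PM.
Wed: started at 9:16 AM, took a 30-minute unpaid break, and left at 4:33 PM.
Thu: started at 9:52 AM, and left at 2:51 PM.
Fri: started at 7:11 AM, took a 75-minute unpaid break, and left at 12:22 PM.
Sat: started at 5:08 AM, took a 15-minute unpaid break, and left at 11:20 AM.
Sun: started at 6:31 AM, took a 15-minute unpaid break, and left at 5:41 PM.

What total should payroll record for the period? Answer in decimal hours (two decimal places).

Mon: 10:18 AM–7:08 PM = 8 h 50 min
Tue: 5:17 AM–4:25 PM = 11 h 8 min; less 20 min break → 10 h 48 min
Wed: 9:16 AM–4:33 PM = 7 h 17 min; less 30 min break → 6 h 47 min
Thu: 9:52 AM–2:51 PM = 4 h 59 min
Fri: 7:11 AM–12:22 PM = 5 h 11 min; less 75 min break → 3 h 56 min
Sat: 5:08 AM–11:20 AM = 6 h 12 min; less 15 min break → 5 h 57 min
Sun: 6:31 AM–5:41 PM = 11 h 10 min; less 15 min break → 10 h 55 min
Total: 8 h 50 min + 10 h 48 min + 6 h 47 min + 4 h 59 min + 3 h 56 min + 5 h 57 min + 10 h 55 min = 52 h 12 min.

52.20 hours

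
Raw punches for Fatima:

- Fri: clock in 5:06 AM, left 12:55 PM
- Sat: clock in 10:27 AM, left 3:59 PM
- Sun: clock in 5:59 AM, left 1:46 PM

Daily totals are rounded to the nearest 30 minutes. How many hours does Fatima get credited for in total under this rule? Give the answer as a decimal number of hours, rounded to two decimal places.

Fri: 5:06 AM–12:55 PM = 7 h 49 min → rounds to 8 h 0 min
Sat: 10:27 AM–3:59 PM = 5 h 32 min → rounds to 5 h 30 min
Sun: 5:59 AM–1:46 PM = 7 h 47 min → rounds to 8 h 0 min
Total credited: 21 h 30 min.

21.50 hours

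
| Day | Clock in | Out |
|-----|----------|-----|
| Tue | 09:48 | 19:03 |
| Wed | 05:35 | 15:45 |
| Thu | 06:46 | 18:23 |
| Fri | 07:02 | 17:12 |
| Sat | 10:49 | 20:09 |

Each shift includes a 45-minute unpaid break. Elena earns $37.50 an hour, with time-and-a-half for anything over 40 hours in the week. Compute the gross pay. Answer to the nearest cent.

Tue: 09:48–19:03 = 9 h 15 min; less 45 min break → 8 h 30 min
Wed: 05:35–15:45 = 10 h 10 min; less 45 min break → 9 h 25 min
Thu: 06:46–18:23 = 11 h 37 min; less 45 min break → 10 h 52 min
Fri: 07:02–17:12 = 10 h 10 min; less 45 min break → 9 h 25 min
Sat: 10:49–20:09 = 9 h 20 min; less 45 min break → 8 h 35 min
Total worked: 46 h 47 min = 2807 min.
Regular 40 h 0 min = 2400 min at $37.50/h; overtime 6 h 47 min = 407 min at $56.25/h.
Pay = (2400 × $37.50 + 407 × $56.25) ÷ 60 = $1881.56.

$1881.56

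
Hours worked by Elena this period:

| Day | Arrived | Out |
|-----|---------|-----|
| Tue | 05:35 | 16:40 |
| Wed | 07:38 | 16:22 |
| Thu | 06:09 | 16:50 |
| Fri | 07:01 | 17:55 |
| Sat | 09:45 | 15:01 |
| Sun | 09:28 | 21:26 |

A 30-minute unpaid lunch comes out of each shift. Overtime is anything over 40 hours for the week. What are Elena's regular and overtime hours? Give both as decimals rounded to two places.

Regular 40.00 hours, overtime 15.63 hours

Tue: 05:35–16:40 = 11 h 5 min; less 30 min break → 10 h 35 min
Wed: 07:38–16:22 = 8 h 44 min; less 30 min break → 8 h 14 min
Thu: 06:09–16:50 = 10 h 41 min; less 30 min break → 10 h 11 min
Fri: 07:01–17:55 = 10 h 54 min; less 30 min break → 10 h 24 min
Sat: 09:45–15:01 = 5 h 16 min; less 30 min break → 4 h 46 min
Sun: 09:28–21:26 = 11 h 58 min; less 30 min break → 11 h 28 min
Total worked: 55 h 38 min = 55.63 h.
Threshold 40 h → overtime 15 h 38 min, regular 40 h 0 min.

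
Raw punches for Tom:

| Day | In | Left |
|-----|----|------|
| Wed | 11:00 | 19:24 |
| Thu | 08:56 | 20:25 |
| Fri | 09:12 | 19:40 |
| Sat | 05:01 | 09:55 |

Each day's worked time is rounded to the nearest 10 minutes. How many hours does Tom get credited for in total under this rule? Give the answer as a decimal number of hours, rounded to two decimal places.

35.17 hours

Wed: 11:00–19:24 = 8 h 24 min → rounds to 8 h 20 min
Thu: 08:56–20:25 = 11 h 29 min → rounds to 11 h 30 min
Fri: 09:12–19:40 = 10 h 28 min → rounds to 10 h 30 min
Sat: 05:01–09:55 = 4 h 54 min → rounds to 4 h 50 min
Total credited: 35 h 10 min.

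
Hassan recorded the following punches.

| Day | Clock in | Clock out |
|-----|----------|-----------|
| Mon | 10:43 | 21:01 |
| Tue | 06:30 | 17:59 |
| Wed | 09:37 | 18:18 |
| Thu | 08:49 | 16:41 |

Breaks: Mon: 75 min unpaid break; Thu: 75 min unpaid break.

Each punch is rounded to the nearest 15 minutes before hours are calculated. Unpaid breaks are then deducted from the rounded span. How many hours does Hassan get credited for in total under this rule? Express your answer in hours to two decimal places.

36.00 hours

Mon: in 10:43→10:45, out 21:01→21:00; 10 h 15 min − 75 min = 9 h 0 min
Tue: in 06:30→06:30, out 17:59→18:00; 11 h 30 min
Wed: in 09:37→09:30, out 18:18→18:15; 8 h 45 min
Thu: in 08:49→08:45, out 16:41→16:45; 8 h 0 min − 75 min = 6 h 45 min
Total credited: 36 h 0 min.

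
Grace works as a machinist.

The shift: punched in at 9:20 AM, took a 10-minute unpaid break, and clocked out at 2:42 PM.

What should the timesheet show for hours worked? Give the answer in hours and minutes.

5 h 12 min

The shift: 9:20 AM–2:42 PM = 5 h 22 min; less 10 min break → 5 h 12 min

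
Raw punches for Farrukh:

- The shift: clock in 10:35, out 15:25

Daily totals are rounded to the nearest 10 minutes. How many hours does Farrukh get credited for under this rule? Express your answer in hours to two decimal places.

4.83 hours

The shift: 10:35–15:25 = 4 h 50 min → rounds to 4 h 50 min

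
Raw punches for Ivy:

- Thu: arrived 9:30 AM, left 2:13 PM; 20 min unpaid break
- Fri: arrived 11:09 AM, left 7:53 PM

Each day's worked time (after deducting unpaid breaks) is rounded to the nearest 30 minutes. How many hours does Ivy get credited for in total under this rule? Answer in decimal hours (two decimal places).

Thu: 9:30 AM–2:13 PM = 4 h 43 min − 20 min = 4 h 23 min → rounds to 4 h 30 min
Fri: 11:09 AM–7:53 PM = 8 h 44 min → rounds to 8 h 30 min
Total credited: 13 h 0 min.

13.00 hours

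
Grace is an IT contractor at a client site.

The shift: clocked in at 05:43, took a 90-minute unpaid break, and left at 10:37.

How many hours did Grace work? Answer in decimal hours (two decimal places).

The shift: 05:43–10:37 = 4 h 54 min; less 90 min break → 3 h 24 min

3.40 hours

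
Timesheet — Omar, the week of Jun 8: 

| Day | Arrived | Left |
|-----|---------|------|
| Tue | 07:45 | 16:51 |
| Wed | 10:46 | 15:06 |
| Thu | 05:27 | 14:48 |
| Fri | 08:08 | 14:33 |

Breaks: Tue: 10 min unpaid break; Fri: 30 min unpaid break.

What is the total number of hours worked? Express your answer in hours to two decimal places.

28.53 hours

Tue: 07:45–16:51 = 9 h 6 min; less 10 min break → 8 h 56 min
Wed: 10:46–15:06 = 4 h 20 min
Thu: 05:27–14:48 = 9 h 21 min
Fri: 08:08–14:33 = 6 h 25 min; less 30 min break → 5 h 55 min
Total: 8 h 56 min + 4 h 20 min + 9 h 21 min + 5 h 55 min = 28 h 32 min.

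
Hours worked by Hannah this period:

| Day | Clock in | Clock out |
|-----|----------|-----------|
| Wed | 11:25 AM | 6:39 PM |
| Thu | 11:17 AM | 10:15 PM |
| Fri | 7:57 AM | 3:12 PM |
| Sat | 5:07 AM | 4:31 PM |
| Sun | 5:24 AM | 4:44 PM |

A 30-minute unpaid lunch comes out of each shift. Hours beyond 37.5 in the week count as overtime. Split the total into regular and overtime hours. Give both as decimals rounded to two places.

Regular 37.50 hours, overtime 8.18 hours

Wed: 11:25 AM–6:39 PM = 7 h 14 min; less 30 min break → 6 h 44 min
Thu: 11:17 AM–10:15 PM = 10 h 58 min; less 30 min break → 10 h 28 min
Fri: 7:57 AM–3:12 PM = 7 h 15 min; less 30 min break → 6 h 45 min
Sat: 5:07 AM–4:31 PM = 11 h 24 min; less 30 min break → 10 h 54 min
Sun: 5:24 AM–4:44 PM = 11 h 20 min; less 30 min break → 10 h 50 min
Total worked: 45 h 41 min = 45.68 h.
Threshold 37.5 h → overtime 8 h 11 min, regular 37 h 30 min.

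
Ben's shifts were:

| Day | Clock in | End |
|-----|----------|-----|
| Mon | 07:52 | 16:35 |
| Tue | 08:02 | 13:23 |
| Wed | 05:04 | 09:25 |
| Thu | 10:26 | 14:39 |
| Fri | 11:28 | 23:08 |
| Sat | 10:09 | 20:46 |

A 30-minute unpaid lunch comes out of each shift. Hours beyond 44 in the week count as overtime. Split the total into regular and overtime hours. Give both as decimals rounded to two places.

Regular 41.92 hours, overtime 0.00 hours

Mon: 07:52–16:35 = 8 h 43 min; less 30 min break → 8 h 13 min
Tue: 08:02–13:23 = 5 h 21 min; less 30 min break → 4 h 51 min
Wed: 05:04–09:25 = 4 h 21 min; less 30 min break → 3 h 51 min
Thu: 10:26–14:39 = 4 h 13 min; less 30 min break → 3 h 43 min
Fri: 11:28–23:08 = 11 h 40 min; less 30 min break → 11 h 10 min
Sat: 10:09–20:46 = 10 h 37 min; less 30 min break → 10 h 7 min
Total worked: 41 h 55 min = 41.92 h.
Threshold 44 h → overtime 0 h 0 min, regular 41 h 55 min.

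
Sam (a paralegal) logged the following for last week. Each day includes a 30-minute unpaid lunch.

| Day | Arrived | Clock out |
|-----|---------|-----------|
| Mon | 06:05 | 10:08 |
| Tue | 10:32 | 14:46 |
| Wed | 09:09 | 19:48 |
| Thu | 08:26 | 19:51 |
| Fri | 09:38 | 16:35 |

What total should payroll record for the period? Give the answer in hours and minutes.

34 h 48 min

Mon: 06:05–10:08 = 4 h 3 min; less 30 min break → 3 h 33 min
Tue: 10:32–14:46 = 4 h 14 min; less 30 min break → 3 h 44 min
Wed: 09:09–19:48 = 10 h 39 min; less 30 min break → 10 h 9 min
Thu: 08:26–19:51 = 11 h 25 min; less 30 min break → 10 h 55 min
Fri: 09:38–16:35 = 6 h 57 min; less 30 min break → 6 h 27 min
Total: 3 h 33 min + 3 h 44 min + 10 h 9 min + 10 h 55 min + 6 h 27 min = 34 h 48 min.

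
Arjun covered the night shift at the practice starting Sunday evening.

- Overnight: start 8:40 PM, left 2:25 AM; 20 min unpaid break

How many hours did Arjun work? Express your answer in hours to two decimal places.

5.42 hours

Overnight: 8:40 PM → midnight = 3 h 20 min; midnight → 2:25 AM = 2 h 25 min; span 5 h 45 min; less 20 min break → 5 h 25 min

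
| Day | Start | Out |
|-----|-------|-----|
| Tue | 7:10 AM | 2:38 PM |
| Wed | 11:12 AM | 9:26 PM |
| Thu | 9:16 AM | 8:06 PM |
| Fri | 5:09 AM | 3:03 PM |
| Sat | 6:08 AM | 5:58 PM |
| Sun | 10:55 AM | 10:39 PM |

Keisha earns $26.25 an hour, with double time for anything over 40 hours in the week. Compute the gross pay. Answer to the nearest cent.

$2205.00

Tue: 7:10 AM–2:38 PM = 7 h 28 min
Wed: 11:12 AM–9:26 PM = 10 h 14 min
Thu: 9:16 AM–8:06 PM = 10 h 50 min
Fri: 5:09 AM–3:03 PM = 9 h 54 min
Sat: 6:08 AM–5:58 PM = 11 h 50 min
Sun: 10:55 AM–10:39 PM = 11 h 44 min
Total worked: 62 h 0 min = 3720 min.
Regular 40 h 0 min = 2400 min at $26.25/h; overtime 22 h 0 min = 1320 min at $52.50/h.
Pay = (2400 × $26.25 + 1320 × $52.50) ÷ 60 = $2205.00.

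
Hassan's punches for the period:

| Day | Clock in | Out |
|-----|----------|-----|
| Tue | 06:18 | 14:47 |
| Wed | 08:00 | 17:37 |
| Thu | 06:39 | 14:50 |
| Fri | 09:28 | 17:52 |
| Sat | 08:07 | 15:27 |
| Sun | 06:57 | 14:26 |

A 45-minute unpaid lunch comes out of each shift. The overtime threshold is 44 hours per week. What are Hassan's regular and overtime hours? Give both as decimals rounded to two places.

Tue: 06:18–14:47 = 8 h 29 min; less 45 min break → 7 h 44 min
Wed: 08:00–17:37 = 9 h 37 min; less 45 min break → 8 h 52 min
Thu: 06:39–14:50 = 8 h 11 min; less 45 min break → 7 h 26 min
Fri: 09:28–17:52 = 8 h 24 min; less 45 min break → 7 h 39 min
Sat: 08:07–15:27 = 7 h 20 min; less 45 min break → 6 h 35 min
Sun: 06:57–14:26 = 7 h 29 min; less 45 min break → 6 h 44 min
Total worked: 45 h 0 min = 45.00 h.
Threshold 44 h → overtime 1 h 0 min, regular 44 h 0 min.

Regular 44.00 hours, overtime 1.00 hours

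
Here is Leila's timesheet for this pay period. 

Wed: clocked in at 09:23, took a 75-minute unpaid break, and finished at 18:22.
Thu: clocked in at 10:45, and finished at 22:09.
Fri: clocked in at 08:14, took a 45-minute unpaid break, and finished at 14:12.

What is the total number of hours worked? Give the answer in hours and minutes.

Wed: 09:23–18:22 = 8 h 59 min; less 75 min break → 7 h 44 min
Thu: 10:45–22:09 = 11 h 24 min
Fri: 08:14–14:12 = 5 h 58 min; less 45 min break → 5 h 13 min
Total: 7 h 44 min + 11 h 24 min + 5 h 13 min = 24 h 21 min.

24 h 21 min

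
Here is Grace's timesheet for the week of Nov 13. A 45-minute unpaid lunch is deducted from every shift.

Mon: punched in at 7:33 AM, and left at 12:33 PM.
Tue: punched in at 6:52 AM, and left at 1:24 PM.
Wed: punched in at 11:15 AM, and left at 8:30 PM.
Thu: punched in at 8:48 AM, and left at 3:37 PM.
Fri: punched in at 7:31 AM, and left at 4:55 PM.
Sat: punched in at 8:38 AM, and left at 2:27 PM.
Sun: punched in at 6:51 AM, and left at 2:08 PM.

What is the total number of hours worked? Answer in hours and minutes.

Mon: 7:33 AM–12:33 PM = 5 h 0 min; less 45 min break → 4 h 15 min
Tue: 6:52 AM–1:24 PM = 6 h 32 min; less 45 min break → 5 h 47 min
Wed: 11:15 AM–8:30 PM = 9 h 15 min; less 45 min break → 8 h 30 min
Thu: 8:48 AM–3:37 PM = 6 h 49 min; less 45 min break → 6 h 4 min
Fri: 7:31 AM–4:55 PM = 9 h 24 min; less 45 min break → 8 h 39 min
Sat: 8:38 AM–2:27 PM = 5 h 49 min; less 45 min break → 5 h 4 min
Sun: 6:51 AM–2:08 PM = 7 h 17 min; less 45 min break → 6 h 32 min
Total: 4 h 15 min + 5 h 47 min + 8 h 30 min + 6 h 4 min + 8 h 39 min + 5 h 4 min + 6 h 32 min = 44 h 51 min.

44 h 51 min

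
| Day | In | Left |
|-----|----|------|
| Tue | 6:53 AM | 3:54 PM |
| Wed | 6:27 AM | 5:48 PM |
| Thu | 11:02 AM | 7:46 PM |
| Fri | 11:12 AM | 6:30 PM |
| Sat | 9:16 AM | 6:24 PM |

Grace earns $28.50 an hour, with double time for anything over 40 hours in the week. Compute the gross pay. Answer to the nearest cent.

$1455.40

Tue: 6:53 AM–3:54 PM = 9 h 1 min
Wed: 6:27 AM–5:48 PM = 11 h 21 min
Thu: 11:02 AM–7:46 PM = 8 h 44 min
Fri: 11:12 AM–6:30 PM = 7 h 18 min
Sat: 9:16 AM–6:24 PM = 9 h 8 min
Total worked: 45 h 32 min = 2732 min.
Regular 40 h 0 min = 2400 min at $28.50/h; overtime 5 h 32 min = 332 min at $57.00/h.
Pay = (2400 × $28.50 + 332 × $57.00) ÷ 60 = $1455.40.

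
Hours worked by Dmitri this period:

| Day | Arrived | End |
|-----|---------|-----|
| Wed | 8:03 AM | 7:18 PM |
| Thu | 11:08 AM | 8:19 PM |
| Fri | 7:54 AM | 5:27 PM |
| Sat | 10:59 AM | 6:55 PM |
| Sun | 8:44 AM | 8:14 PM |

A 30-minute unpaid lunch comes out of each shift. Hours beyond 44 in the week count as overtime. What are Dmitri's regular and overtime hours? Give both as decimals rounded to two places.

Wed: 8:03 AM–7:18 PM = 11 h 15 min; less 30 min break → 10 h 45 min
Thu: 11:08 AM–8:19 PM = 9 h 11 min; less 30 min break → 8 h 41 min
Fri: 7:54 AM–5:27 PM = 9 h 33 min; less 30 min break → 9 h 3 min
Sat: 10:59 AM–6:55 PM = 7 h 56 min; less 30 min break → 7 h 26 min
Sun: 8:44 AM–8:14 PM = 11 h 30 min; less 30 min break → 11 h 0 min
Total worked: 46 h 55 min = 46.92 h.
Threshold 44 h → overtime 2 h 55 min, regular 44 h 0 min.

Regular 44.00 hours, overtime 2.92 hours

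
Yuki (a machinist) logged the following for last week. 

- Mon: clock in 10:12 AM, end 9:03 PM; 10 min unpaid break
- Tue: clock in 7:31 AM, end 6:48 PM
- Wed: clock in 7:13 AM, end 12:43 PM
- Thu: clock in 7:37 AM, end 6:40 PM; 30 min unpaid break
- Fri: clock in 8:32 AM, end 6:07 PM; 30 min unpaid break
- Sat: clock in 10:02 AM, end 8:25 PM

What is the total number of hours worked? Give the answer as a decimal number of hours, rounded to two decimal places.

57.48 hours

Mon: 10:12 AM–9:03 PM = 10 h 51 min; less 10 min break → 10 h 41 min
Tue: 7:31 AM–6:48 PM = 11 h 17 min
Wed: 7:13 AM–12:43 PM = 5 h 30 min
Thu: 7:37 AM–6:40 PM = 11 h 3 min; less 30 min break → 10 h 33 min
Fri: 8:32 AM–6:07 PM = 9 h 35 min; less 30 min break → 9 h 5 min
Sat: 10:02 AM–8:25 PM = 10 h 23 min
Total: 10 h 41 min + 11 h 17 min + 5 h 30 min + 10 h 33 min + 9 h 5 min + 10 h 23 min = 57 h 29 min.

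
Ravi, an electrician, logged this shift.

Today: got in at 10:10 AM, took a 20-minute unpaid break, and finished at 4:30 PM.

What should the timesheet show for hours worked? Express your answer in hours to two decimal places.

6.00 hours

Today: 10:10 AM–4:30 PM = 6 h 20 min; less 20 min break → 6 h 0 min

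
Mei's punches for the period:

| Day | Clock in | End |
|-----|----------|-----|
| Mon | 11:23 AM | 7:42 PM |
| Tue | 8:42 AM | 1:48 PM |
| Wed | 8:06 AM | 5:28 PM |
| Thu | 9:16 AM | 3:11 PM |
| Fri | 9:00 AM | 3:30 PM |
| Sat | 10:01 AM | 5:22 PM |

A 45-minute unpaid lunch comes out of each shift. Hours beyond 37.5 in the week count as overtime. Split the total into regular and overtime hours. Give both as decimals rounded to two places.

Regular 37.50 hours, overtime 0.55 hours

Mon: 11:23 AM–7:42 PM = 8 h 19 min; less 45 min break → 7 h 34 min
Tue: 8:42 AM–1:48 PM = 5 h 6 min; less 45 min break → 4 h 21 min
Wed: 8:06 AM–5:28 PM = 9 h 22 min; less 45 min break → 8 h 37 min
Thu: 9:16 AM–3:11 PM = 5 h 55 min; less 45 min break → 5 h 10 min
Fri: 9:00 AM–3:30 PM = 6 h 30 min; less 45 min break → 5 h 45 min
Sat: 10:01 AM–5:22 PM = 7 h 21 min; less 45 min break → 6 h 36 min
Total worked: 38 h 3 min = 38.05 h.
Threshold 37.5 h → overtime 0 h 33 min, regular 37 h 30 min.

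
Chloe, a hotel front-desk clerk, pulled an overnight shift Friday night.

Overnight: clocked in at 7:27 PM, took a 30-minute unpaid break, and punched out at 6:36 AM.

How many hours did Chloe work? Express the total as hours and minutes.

Overnight: 7:27 PM → midnight = 4 h 33 min; midnight → 6:36 AM = 6 h 36 min; span 11 h 9 min; less 30 min break → 10 h 39 min

10 h 39 min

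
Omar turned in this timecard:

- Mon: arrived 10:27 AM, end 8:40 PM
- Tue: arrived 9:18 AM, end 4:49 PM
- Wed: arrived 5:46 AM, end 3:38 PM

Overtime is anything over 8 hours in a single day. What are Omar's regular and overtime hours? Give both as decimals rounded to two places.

Mon: 10:27 AM–8:40 PM = 10 h 13 min
Tue: 9:18 AM–4:49 PM = 7 h 31 min
Wed: 5:46 AM–3:38 PM = 9 h 52 min
Mon reg 8 h 0 min / OT 2 h 13 min; Tue reg 7 h 31 min / OT 0 h 0 min; Wed reg 8 h 0 min / OT 1 h 52 min.
Totals: regular 23 h 31 min, overtime 4 h 5 min.

Regular 23.52 hours, overtime 4.08 hours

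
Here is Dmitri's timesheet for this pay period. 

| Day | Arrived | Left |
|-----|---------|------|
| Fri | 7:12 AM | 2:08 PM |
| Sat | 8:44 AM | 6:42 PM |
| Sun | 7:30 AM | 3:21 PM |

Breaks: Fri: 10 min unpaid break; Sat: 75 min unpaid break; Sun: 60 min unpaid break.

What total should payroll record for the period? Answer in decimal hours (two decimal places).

Fri: 7:12 AM–2:08 PM = 6 h 56 min; less 10 min break → 6 h 46 min
Sat: 8:44 AM–6:42 PM = 9 h 58 min; less 75 min break → 8 h 43 min
Sun: 7:30 AM–3:21 PM = 7 h 51 min; less 60 min break → 6 h 51 min
Total: 6 h 46 min + 8 h 43 min + 6 h 51 min = 22 h 20 min.

22.33 hours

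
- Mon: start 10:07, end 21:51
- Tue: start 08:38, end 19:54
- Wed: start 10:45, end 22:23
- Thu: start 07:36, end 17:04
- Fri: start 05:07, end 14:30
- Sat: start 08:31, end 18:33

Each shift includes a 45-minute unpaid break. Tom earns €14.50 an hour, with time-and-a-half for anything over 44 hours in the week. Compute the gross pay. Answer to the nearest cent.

Mon: 10:07–21:51 = 11 h 44 min; less 45 min break → 10 h 59 min
Tue: 08:38–19:54 = 11 h 16 min; less 45 min break → 10 h 31 min
Wed: 10:45–22:23 = 11 h 38 min; less 45 min break → 10 h 53 min
Thu: 07:36–17:04 = 9 h 28 min; less 45 min break → 8 h 43 min
Fri: 05:07–14:30 = 9 h 23 min; less 45 min break → 8 h 38 min
Sat: 08:31–18:33 = 10 h 2 min; less 45 min break → 9 h 17 min
Total worked: 59 h 1 min = 3541 min.
Regular 44 h 0 min = 2640 min at €14.50/h; overtime 15 h 1 min = 901 min at €21.75/h.
Pay = (2640 × €14.50 + 901 × €21.75) ÷ 60 = €964.61.

€964.61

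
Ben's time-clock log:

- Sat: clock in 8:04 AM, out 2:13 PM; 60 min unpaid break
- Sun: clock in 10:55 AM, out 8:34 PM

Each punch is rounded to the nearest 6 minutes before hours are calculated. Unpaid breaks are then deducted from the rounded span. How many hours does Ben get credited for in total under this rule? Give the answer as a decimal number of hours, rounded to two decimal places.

Sat: in 8:04 AM→8:06 AM, out 2:13 PM→2:12 PM; 6 h 6 min − 60 min = 5 h 6 min
Sun: in 10:55 AM→10:54 AM, out 8:34 PM→8:36 PM; 9 h 42 min
Total credited: 14 h 48 min.

14.80 hours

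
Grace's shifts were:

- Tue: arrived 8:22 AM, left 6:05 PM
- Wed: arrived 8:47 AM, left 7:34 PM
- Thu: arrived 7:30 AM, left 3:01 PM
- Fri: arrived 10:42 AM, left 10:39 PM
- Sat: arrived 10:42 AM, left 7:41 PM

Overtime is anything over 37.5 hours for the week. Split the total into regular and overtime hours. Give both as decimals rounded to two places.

Tue: 8:22 AM–6:05 PM = 9 h 43 min
Wed: 8:47 AM–7:34 PM = 10 h 47 min
Thu: 7:30 AM–3:01 PM = 7 h 31 min
Fri: 10:42 AM–10:39 PM = 11 h 57 min
Sat: 10:42 AM–7:41 PM = 8 h 59 min
Total worked: 48 h 57 min = 48.95 h.
Threshold 37.5 h → overtime 11 h 27 min, regular 37 h 30 min.

Regular 37.50 hours, overtime 11.45 hours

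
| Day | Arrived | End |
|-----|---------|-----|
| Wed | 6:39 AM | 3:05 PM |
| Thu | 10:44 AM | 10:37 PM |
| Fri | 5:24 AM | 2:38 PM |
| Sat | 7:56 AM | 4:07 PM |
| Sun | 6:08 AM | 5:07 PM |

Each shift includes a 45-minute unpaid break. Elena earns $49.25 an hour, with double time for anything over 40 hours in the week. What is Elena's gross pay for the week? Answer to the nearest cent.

Wed: 6:39 AM–3:05 PM = 8 h 26 min; less 45 min break → 7 h 41 min
Thu: 10:44 AM–10:37 PM = 11 h 53 min; less 45 min break → 11 h 8 min
Fri: 5:24 AM–2:38 PM = 9 h 14 min; less 45 min break → 8 h 29 min
Sat: 7:56 AM–4:07 PM = 8 h 11 min; less 45 min break → 7 h 26 min
Sun: 6:08 AM–5:07 PM = 10 h 59 min; less 45 min break → 10 h 14 min
Total worked: 44 h 58 min = 2698 min.
Regular 40 h 0 min = 2400 min at $49.25/h; overtime 4 h 58 min = 298 min at $98.50/h.
Pay = (2400 × $49.25 + 298 × $98.50) ÷ 60 = $2459.22.

$2459.22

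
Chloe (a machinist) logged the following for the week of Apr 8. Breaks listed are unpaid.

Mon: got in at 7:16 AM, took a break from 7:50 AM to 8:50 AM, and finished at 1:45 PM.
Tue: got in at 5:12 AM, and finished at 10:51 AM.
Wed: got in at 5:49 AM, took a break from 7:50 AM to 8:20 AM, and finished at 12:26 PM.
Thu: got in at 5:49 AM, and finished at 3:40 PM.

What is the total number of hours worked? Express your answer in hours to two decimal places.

Mon: 7:16 AM–1:45 PM = 6 h 29 min; less 60 min break → 5 h 29 min
Tue: 5:12 AM–10:51 AM = 5 h 39 min
Wed: 5:49 AM–12:26 PM = 6 h 37 min; less 30 min break → 6 h 7 min
Thu: 5:49 AM–3:40 PM = 9 h 51 min
Total: 5 h 29 min + 5 h 39 min + 6 h 7 min + 9 h 51 min = 27 h 6 min.

27.10 hours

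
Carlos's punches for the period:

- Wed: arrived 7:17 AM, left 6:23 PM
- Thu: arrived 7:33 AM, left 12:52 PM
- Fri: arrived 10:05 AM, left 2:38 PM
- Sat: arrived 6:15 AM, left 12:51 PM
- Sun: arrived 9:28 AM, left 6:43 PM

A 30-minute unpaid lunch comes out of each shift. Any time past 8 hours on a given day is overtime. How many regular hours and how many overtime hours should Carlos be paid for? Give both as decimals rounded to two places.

Wed: 7:17 AM–6:23 PM = 11 h 6 min; less 30 min break → 10 h 36 min
Thu: 7:33 AM–12:52 PM = 5 h 19 min; less 30 min break → 4 h 49 min
Fri: 10:05 AM–2:38 PM = 4 h 33 min; less 30 min break → 4 h 3 min
Sat: 6:15 AM–12:51 PM = 6 h 36 min; less 30 min break → 6 h 6 min
Sun: 9:28 AM–6:43 PM = 9 h 15 min; less 30 min break → 8 h 45 min
Wed reg 8 h 0 min / OT 2 h 36 min; Thu reg 4 h 49 min / OT 0 h 0 min; Fri reg 4 h 3 min / OT 0 h 0 min; Sat reg 6 h 6 min / OT 0 h 0 min; Sun reg 8 h 0 min / OT 0 h 45 min.
Totals: regular 30 h 58 min, overtime 3 h 21 min.

Regular 30.97 hours, overtime 3.35 hours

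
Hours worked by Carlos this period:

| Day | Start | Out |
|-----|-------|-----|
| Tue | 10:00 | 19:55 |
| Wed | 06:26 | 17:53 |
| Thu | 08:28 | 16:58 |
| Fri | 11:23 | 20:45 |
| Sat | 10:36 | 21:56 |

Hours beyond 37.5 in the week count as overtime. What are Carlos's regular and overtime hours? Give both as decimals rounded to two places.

Regular 37.50 hours, overtime 13.07 hours

Tue: 10:00–19:55 = 9 h 55 min
Wed: 06:26–17:53 = 11 h 27 min
Thu: 08:28–16:58 = 8 h 30 min
Fri: 11:23–20:45 = 9 h 22 min
Sat: 10:36–21:56 = 11 h 20 min
Total worked: 50 h 34 min = 50.57 h.
Threshold 37.5 h → overtime 13 h 4 min, regular 37 h 30 min.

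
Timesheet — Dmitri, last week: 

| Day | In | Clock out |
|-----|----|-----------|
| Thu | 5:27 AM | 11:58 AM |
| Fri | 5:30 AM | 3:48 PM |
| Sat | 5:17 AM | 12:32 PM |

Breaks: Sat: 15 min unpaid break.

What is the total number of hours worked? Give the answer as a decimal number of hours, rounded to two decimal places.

23.82 hours

Thu: 5:27 AM–11:58 AM = 6 h 31 min
Fri: 5:30 AM–3:48 PM = 10 h 18 min
Sat: 5:17 AM–12:32 PM = 7 h 15 min; less 15 min break → 7 h 0 min
Total: 6 h 31 min + 10 h 18 min + 7 h 0 min = 23 h 49 min.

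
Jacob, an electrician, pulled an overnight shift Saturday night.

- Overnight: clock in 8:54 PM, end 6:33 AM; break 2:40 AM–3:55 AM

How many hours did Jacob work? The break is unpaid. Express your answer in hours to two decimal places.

Overnight: 8:54 PM → midnight = 3 h 6 min; midnight → 6:33 AM = 6 h 33 min; span 9 h 39 min; less 75 min break → 8 h 24 min

8.40 hours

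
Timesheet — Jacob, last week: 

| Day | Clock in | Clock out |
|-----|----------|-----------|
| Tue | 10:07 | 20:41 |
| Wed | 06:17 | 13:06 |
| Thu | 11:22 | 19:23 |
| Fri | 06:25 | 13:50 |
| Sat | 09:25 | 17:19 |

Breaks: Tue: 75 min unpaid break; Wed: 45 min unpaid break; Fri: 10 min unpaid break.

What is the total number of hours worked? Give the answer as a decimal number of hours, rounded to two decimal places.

38.55 hours

Tue: 10:07–20:41 = 10 h 34 min; less 75 min break → 9 h 19 min
Wed: 06:17–13:06 = 6 h 49 min; less 45 min break → 6 h 4 min
Thu: 11:22–19:23 = 8 h 1 min
Fri: 06:25–13:50 = 7 h 25 min; less 10 min break → 7 h 15 min
Sat: 09:25–17:19 = 7 h 54 min
Total: 9 h 19 min + 6 h 4 min + 8 h 1 min + 7 h 15 min + 7 h 54 min = 38 h 33 min.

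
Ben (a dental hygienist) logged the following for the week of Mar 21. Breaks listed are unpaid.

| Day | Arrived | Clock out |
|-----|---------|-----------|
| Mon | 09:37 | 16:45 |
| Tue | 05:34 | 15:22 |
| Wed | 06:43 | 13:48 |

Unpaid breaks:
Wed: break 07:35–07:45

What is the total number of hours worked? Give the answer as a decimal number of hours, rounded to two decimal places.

Mon: 09:37–16:45 = 7 h 8 min
Tue: 05:34–15:22 = 9 h 48 min
Wed: 06:43–13:48 = 7 h 5 min; less 10 min break → 6 h 55 min
Total: 7 h 8 min + 9 h 48 min + 6 h 55 min = 23 h 51 min.

23.85 hours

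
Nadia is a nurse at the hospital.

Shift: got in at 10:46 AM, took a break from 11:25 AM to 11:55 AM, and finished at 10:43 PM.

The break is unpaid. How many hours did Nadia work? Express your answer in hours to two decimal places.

11.45 hours

Shift: 10:46 AM–10:43 PM = 11 h 57 min; less 30 min break → 11 h 27 min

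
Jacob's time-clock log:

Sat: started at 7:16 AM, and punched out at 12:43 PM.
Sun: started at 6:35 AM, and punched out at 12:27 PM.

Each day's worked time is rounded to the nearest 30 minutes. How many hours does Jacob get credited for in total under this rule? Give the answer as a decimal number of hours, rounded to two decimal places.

11.50 hours

Sat: 7:16 AM–12:43 PM = 5 h 27 min → rounds to 5 h 30 min
Sun: 6:35 AM–12:27 PM = 5 h 52 min → rounds to 6 h 0 min
Total credited: 11 h 30 min.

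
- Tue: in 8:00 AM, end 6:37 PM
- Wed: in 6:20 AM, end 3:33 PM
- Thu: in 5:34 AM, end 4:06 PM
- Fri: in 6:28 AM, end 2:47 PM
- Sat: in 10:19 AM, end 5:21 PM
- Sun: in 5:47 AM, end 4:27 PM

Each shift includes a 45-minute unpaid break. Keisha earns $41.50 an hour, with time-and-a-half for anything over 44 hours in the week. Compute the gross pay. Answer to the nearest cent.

$2316.74

Tue: 8:00 AM–6:37 PM = 10 h 37 min; less 45 min break → 9 h 52 min
Wed: 6:20 AM–3:33 PM = 9 h 13 min; less 45 min break → 8 h 28 min
Thu: 5:34 AM–4:06 PM = 10 h 32 min; less 45 min break → 9 h 47 min
Fri: 6:28 AM–2:47 PM = 8 h 19 min; less 45 min break → 7 h 34 min
Sat: 10:19 AM–5:21 PM = 7 h 2 min; less 45 min break → 6 h 17 min
Sun: 5:47 AM–4:27 PM = 10 h 40 min; less 45 min break → 9 h 55 min
Total worked: 51 h 53 min = 3113 min.
Regular 44 h 0 min = 2640 min at $41.50/h; overtime 7 h 53 min = 473 min at $62.25/h.
Pay = (2640 × $41.50 + 473 × $62.25) ÷ 60 = $2316.74.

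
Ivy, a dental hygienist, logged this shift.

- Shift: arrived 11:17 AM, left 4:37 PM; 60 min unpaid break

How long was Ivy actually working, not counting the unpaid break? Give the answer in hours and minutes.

Shift: 11:17 AM–4:37 PM = 5 h 20 min; less 60 min break → 4 h 20 min

4 h 20 min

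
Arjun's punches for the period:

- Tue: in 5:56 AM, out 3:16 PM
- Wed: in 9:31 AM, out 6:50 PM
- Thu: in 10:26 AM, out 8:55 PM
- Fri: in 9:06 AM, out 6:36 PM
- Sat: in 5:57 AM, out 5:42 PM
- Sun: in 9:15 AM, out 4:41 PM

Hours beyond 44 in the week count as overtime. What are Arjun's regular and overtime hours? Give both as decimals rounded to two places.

Regular 44.00 hours, overtime 13.82 hours

Tue: 5:56 AM–3:16 PM = 9 h 20 min
Wed: 9:31 AM–6:50 PM = 9 h 19 min
Thu: 10:26 AM–8:55 PM = 10 h 29 min
Fri: 9:06 AM–6:36 PM = 9 h 30 min
Sat: 5:57 AM–5:42 PM = 11 h 45 min
Sun: 9:15 AM–4:41 PM = 7 h 26 min
Total worked: 57 h 49 min = 57.82 h.
Threshold 44 h → overtime 13 h 49 min, regular 44 h 0 min.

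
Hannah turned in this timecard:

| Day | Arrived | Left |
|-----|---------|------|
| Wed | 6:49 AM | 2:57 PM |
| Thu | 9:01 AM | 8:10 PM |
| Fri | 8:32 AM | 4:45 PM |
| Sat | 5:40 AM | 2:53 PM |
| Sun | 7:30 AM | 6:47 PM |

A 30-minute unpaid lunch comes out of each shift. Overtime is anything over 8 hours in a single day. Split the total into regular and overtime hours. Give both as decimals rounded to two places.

Wed: 6:49 AM–2:57 PM = 8 h 8 min; less 30 min break → 7 h 38 min
Thu: 9:01 AM–8:10 PM = 11 h 9 min; less 30 min break → 10 h 39 min
Fri: 8:32 AM–4:45 PM = 8 h 13 min; less 30 min break → 7 h 43 min
Sat: 5:40 AM–2:53 PM = 9 h 13 min; less 30 min break → 8 h 43 min
Sun: 7:30 AM–6:47 PM = 11 h 17 min; less 30 min break → 10 h 47 min
Wed reg 7 h 38 min / OT 0 h 0 min; Thu reg 8 h 0 min / OT 2 h 39 min; Fri reg 7 h 43 min / OT 0 h 0 min; Sat reg 8 h 0 min / OT 0 h 43 min; Sun reg 8 h 0 min / OT 2 h 47 min.
Totals: regular 39 h 21 min, overtime 6 h 9 min.

Regular 39.35 hours, overtime 6.15 hours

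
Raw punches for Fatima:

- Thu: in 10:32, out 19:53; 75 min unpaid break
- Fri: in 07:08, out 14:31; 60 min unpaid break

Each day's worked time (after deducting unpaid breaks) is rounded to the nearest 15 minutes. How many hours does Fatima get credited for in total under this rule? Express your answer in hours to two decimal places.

Thu: 10:32–19:53 = 9 h 21 min − 75 min = 8 h 6 min → rounds to 8 h 0 min
Fri: 07:08–14:31 = 7 h 23 min − 60 min = 6 h 23 min → rounds to 6 h 30 min
Total credited: 14 h 30 min.

14.50 hours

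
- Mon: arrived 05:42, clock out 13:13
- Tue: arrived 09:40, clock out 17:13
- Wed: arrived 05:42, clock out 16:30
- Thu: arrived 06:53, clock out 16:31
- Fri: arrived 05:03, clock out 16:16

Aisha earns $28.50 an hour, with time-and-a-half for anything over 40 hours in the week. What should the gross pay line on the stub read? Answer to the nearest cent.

Mon: 05:42–13:13 = 7 h 31 min
Tue: 09:40–17:13 = 7 h 33 min
Wed: 05:42–16:30 = 10 h 48 min
Thu: 06:53–16:31 = 9 h 38 min
Fri: 05:03–16:16 = 11 h 13 min
Total worked: 46 h 43 min = 2803 min.
Regular 40 h 0 min = 2400 min at $28.50/h; overtime 6 h 43 min = 403 min at $42.75/h.
Pay = (2400 × $28.50 + 403 × $42.75) ÷ 60 = $1427.14.

$1427.14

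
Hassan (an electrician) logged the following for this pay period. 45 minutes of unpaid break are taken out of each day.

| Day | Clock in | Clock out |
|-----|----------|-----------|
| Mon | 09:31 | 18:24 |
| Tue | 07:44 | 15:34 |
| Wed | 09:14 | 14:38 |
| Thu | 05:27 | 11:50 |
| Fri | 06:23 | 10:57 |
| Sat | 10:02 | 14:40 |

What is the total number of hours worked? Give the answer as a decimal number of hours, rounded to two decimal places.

Mon: 09:31–18:24 = 8 h 53 min; less 45 min break → 8 h 8 min
Tue: 07:44–15:34 = 7 h 50 min; less 45 min break → 7 h 5 min
Wed: 09:14–14:38 = 5 h 24 min; less 45 min break → 4 h 39 min
Thu: 05:27–11:50 = 6 h 23 min; less 45 min break → 5 h 38 min
Fri: 06:23–10:57 = 4 h 34 min; less 45 min break → 3 h 49 min
Sat: 10:02–14:40 = 4 h 38 min; less 45 min break → 3 h 53 min
Total: 8 h 8 min + 7 h 5 min + 4 h 39 min + 5 h 38 min + 3 h 49 min + 3 h 53 min = 33 h 12 min.

33.20 hours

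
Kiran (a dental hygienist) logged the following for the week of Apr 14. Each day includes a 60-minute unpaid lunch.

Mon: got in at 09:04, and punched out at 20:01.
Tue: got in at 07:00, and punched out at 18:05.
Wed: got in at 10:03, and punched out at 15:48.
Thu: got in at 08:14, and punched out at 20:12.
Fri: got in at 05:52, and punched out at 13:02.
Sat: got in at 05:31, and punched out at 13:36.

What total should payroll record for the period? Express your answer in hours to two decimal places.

49.00 hours

Mon: 09:04–20:01 = 10 h 57 min; less 60 min break → 9 h 57 min
Tue: 07:00–18:05 = 11 h 5 min; less 60 min break → 10 h 5 min
Wed: 10:03–15:48 = 5 h 45 min; less 60 min break → 4 h 45 min
Thu: 08:14–20:12 = 11 h 58 min; less 60 min break → 10 h 58 min
Fri: 05:52–13:02 = 7 h 10 min; less 60 min break → 6 h 10 min
Sat: 05:31–13:36 = 8 h 5 min; less 60 min break → 7 h 5 min
Total: 9 h 57 min + 10 h 5 min + 4 h 45 min + 10 h 58 min + 6 h 10 min + 7 h 5 min = 49 h 0 min.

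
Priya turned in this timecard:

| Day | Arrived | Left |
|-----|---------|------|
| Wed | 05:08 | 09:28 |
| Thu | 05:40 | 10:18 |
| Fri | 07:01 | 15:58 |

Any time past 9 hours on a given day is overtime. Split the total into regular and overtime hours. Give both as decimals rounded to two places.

Wed: 05:08–09:28 = 4 h 20 min
Thu: 05:40–10:18 = 4 h 38 min
Fri: 07:01–15:58 = 8 h 57 min
Wed reg 4 h 20 min / OT 0 h 0 min; Thu reg 4 h 38 min / OT 0 h 0 min; Fri reg 8 h 57 min / OT 0 h 0 min.
Totals: regular 17 h 55 min, overtime 0 h 0 min.

Regular 17.92 hours, overtime 0.00 hours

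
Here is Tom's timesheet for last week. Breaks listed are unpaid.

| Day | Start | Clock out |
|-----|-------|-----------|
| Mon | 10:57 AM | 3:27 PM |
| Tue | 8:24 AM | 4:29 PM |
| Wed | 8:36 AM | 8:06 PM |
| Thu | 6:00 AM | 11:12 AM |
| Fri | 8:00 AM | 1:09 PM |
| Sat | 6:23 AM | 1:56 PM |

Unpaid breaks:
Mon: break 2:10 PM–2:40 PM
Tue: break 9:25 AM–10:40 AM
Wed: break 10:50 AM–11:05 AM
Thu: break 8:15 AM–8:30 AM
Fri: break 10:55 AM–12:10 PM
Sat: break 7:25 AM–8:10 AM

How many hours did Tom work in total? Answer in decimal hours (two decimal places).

Mon: 10:57 AM–3:27 PM = 4 h 30 min; less 30 min break → 4 h 0 min
Tue: 8:24 AM–4:29 PM = 8 h 5 min; less 75 min break → 6 h 50 min
Wed: 8:36 AM–8:06 PM = 11 h 30 min; less 15 min break → 11 h 15 min
Thu: 6:00 AM–11:12 AM = 5 h 12 min; less 15 min break → 4 h 57 min
Fri: 8:00 AM–1:09 PM = 5 h 9 min; less 75 min break → 3 h 54 min
Sat: 6:23 AM–1:56 PM = 7 h 33 min; less 45 min break → 6 h 48 min
Total: 4 h 0 min + 6 h 50 min + 11 h 15 min + 4 h 57 min + 3 h 54 min + 6 h 48 min = 37 h 44 min.

37.73 hours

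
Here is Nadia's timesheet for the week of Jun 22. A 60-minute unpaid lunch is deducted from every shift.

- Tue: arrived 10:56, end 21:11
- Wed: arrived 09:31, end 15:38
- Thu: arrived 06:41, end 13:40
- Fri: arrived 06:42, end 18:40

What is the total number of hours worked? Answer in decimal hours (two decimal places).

Tue: 10:56–21:11 = 10 h 15 min; less 60 min break → 9 h 15 min
Wed: 09:31–15:38 = 6 h 7 min; less 60 min break → 5 h 7 min
Thu: 06:41–13:40 = 6 h 59 min; less 60 min break → 5 h 59 min
Fri: 06:42–18:40 = 11 h 58 min; less 60 min break → 10 h 58 min
Total: 9 h 15 min + 5 h 7 min + 5 h 59 min + 10 h 58 min = 31 h 19 min.

31.32 hours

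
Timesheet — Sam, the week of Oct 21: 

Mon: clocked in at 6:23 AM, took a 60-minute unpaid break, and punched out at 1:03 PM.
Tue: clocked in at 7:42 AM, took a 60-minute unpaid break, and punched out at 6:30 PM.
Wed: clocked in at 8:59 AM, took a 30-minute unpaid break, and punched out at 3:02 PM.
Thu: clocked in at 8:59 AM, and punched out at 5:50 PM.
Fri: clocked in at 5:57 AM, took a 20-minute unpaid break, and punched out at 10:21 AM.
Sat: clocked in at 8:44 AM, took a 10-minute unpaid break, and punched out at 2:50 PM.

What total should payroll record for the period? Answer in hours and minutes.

Mon: 6:23 AM–1:03 PM = 6 h 40 min; less 60 min break → 5 h 40 min
Tue: 7:42 AM–6:30 PM = 10 h 48 min; less 60 min break → 9 h 48 min
Wed: 8:59 AM–3:02 PM = 6 h 3 min; less 30 min break → 5 h 33 min
Thu: 8:59 AM–5:50 PM = 8 h 51 min
Fri: 5:57 AM–10:21 AM = 4 h 24 min; less 20 min break → 4 h 4 min
Sat: 8:44 AM–2:50 PM = 6 h 6 min; less 10 min break → 5 h 56 min
Total: 5 h 40 min + 9 h 48 min + 5 h 33 min + 8 h 51 min + 4 h 4 min + 5 h 56 min = 39 h 52 min.

39 h 52 min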